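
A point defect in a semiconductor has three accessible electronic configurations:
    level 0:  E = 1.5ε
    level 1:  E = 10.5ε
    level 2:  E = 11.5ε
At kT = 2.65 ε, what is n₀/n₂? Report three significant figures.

43.5

n₀/n₂ = exp[−(E₀−E₂)/kT] = exp(−(-10.0ε)/(2.65ε)) = exp(3.7736) = 43.5.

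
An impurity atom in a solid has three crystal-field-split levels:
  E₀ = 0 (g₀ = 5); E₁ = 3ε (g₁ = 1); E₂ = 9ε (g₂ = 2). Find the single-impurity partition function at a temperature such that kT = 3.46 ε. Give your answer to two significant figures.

Eᵢ/kT = 0, 0.8671, 2.601.
Z = Σ gᵢe^(−Eᵢ/kT) = 5·e^(−0) + 1·e^(−0.8671) + 2·e^(−2.601) = 5.000 + 0.4202 + 0.1484 = 5.569.

Z = 5.6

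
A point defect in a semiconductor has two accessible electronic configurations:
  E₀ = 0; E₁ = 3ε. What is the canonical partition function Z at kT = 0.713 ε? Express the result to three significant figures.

Eᵢ/kT = 0, 4.2076.
Z = Σ e^(−Eᵢ/kT) = e^(−0) + e^(−4.2076) = 1.0000 + 0.014882 = 1.0149.

Z = 1.01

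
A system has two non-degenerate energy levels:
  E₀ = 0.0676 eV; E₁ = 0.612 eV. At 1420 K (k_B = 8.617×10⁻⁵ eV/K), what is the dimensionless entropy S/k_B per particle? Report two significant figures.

k_BT = 8.617×10⁻⁵ × 1420 K = 0.1224 eV.
Eᵢ/kT = 0.5523, 5.000.
Z = Σ e^(−Eᵢ/kT) = e^(−0.5523) + e^(−5.000) = 0.5756 + 0.006738 = 0.5823.
⟨E⟩ = Σ EᵢPᵢ = 0.07390 eV.
S/k_B = ln Z + ⟨E⟩/kT = ln(0.5823) + 0.07390/0.1224 = -0.5408 + 0.6038 = 0.063.

0.063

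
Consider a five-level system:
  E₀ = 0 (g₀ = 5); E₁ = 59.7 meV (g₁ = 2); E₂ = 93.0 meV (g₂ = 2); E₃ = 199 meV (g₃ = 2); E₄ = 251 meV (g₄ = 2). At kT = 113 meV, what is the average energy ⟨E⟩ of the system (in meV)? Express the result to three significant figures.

36.1 meV

Eᵢ/kT = 0, 0.52832, 0.82301, 1.7611, 2.2212.
Z = Σ gᵢe^(−Eᵢ/kT) = 5·e^(−0) + 2·e^(−0.52832) + 2·e^(−0.82301) + 2·e^(−1.7611) + 2·e^(−2.2212) = 5.0000 + 1.1792 + 0.87822 + 0.34371 + 0.21696 = 7.6181.
⟨E⟩ = Σ Eᵢ gᵢe^(−Eᵢ/kT) / Z = (0·5.0000 + 59.7·1.1792 + 93.0·0.87822 + 199·0.34371 + 251·0.21696) / 7.6181 = 36.1 meV.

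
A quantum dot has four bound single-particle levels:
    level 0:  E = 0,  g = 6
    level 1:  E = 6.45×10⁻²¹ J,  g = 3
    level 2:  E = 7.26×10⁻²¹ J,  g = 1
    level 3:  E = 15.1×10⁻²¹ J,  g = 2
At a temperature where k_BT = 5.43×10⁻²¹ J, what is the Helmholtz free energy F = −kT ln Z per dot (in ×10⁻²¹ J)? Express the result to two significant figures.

-11 ×10⁻²¹ J

Eᵢ/kT = 0, 1.188, 1.337, 2.781.
Z = Σ gᵢe^(−Eᵢ/kT) = 6·e^(−0) + 3·e^(−1.188) + 1·e^(−1.337) + 2·e^(−2.781) = 6.000 + 0.9145 + 0.2626 + 0.1240 = 7.301.
F = −kT ln Z = −5.43 × ln(7.301) = −5.43 × 1.988 = -11 ×10⁻²¹ J.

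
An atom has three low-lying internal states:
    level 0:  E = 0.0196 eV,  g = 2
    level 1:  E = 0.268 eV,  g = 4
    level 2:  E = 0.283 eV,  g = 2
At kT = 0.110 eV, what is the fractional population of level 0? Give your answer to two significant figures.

0.77

Eᵢ/kT = 0.1782, 2.436, 2.573.
Z = Σ gᵢe^(−Eᵢ/kT) = 2·e^(−0.1782) + 4·e^(−2.436) + 2·e^(−2.573) = 1.674 + 0.3500 + 0.1526 = 2.177.
P₀ = g₀ e^(−E₀/kT) / Z = 1.674/2.177 = 0.77.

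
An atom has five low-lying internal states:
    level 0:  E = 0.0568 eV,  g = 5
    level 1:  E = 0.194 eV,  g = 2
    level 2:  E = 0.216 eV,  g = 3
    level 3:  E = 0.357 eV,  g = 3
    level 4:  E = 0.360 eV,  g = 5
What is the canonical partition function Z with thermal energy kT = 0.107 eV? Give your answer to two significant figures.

Eᵢ/kT = 0.5308, 1.813, 2.019, 3.336, 3.364.
Z = Σ gᵢe^(−Eᵢ/kT) = 5·e^(−0.5308) + 2·e^(−1.813) + 3·e^(−2.019) + 3·e^(−3.336) + 5·e^(−3.364) = 2.941 + 0.3263 + 0.3984 + 0.1067 + 0.1730 = 3.945.

Z = 3.9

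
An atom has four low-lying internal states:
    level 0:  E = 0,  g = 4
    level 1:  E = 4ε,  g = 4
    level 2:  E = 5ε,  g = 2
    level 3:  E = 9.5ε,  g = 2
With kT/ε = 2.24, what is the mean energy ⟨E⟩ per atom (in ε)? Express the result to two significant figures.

0.82 ε

Eᵢ/kT = 0, 1.786, 2.232, 4.241.
Z = Σ gᵢe^(−Eᵢ/kT) = 4·e^(−0) + 4·e^(−1.786) + 2·e^(−2.232) + 2·e^(−4.241) = 4.000 + 0.6705 + 0.2146 + 0.02879 = 4.914.
⟨E⟩ = Σ Eᵢ gᵢe^(−Eᵢ/kT) / Z = (0·4.000 + 4·0.6705 + 5·0.2146 + 9.5·0.02879) / 4.914 = 0.82 ε.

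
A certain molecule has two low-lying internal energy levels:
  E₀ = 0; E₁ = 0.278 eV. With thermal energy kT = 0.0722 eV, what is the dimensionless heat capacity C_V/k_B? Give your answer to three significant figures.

Eᵢ/kT = 0, 3.8504.
Z = Σ e^(−Eᵢ/kT) = e^(−0) + e^(−3.8504) = 1.0000 + 0.021271 = 1.0213.
⟨E⟩ = 0.0057900 eV, ⟨E²⟩ = 0.0016096 eV².
C_V/k_B = (⟨E²⟩ − ⟨E⟩²)/(kT)² = (0.0016096 − 0.000033524)/0.0052128 = 0.302.

0.302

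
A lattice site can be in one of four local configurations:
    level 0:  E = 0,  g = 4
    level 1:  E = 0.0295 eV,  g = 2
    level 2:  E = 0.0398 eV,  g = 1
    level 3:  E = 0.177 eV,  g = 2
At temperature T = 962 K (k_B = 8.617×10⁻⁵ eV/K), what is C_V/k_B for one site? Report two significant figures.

k_BT = 8.617×10⁻⁵ × 962 K = 0.08290 eV.
Eᵢ/kT = 0, 0.3559, 0.4801, 2.135.
Z = Σ gᵢe^(−Eᵢ/kT) = 4·e^(−0) + 2·e^(−0.3559) + 1·e^(−0.4801) + 2·e^(−2.135) = 4.000 + 1.401 + 0.6187 + 0.2365 = 6.256.
⟨E⟩ = 0.01723 eV, ⟨E²⟩ = 0.001536 eV².
C_V/k_B = (⟨E²⟩ − ⟨E⟩²)/(kT)² = (0.001536 − 0.0002969)/0.006872 = 0.18.

0.18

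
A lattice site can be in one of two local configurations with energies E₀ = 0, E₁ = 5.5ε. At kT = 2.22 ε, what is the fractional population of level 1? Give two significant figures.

Eᵢ/kT = 0, 2.477.
Z = Σ e^(−Eᵢ/kT) = e^(−0) + e^(−2.477) = 1.000 + 0.08399 = 1.084.
P₁ = e^(−E₁/kT) / Z = 0.08399/1.084 = 0.077.

0.077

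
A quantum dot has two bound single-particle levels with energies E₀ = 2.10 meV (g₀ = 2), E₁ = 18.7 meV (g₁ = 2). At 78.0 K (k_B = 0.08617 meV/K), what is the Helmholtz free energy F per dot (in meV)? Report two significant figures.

k_BT = 0.08617 × 78.0 K = 6.721 meV.
Eᵢ/kT = 0.3125, 2.782.
Z = Σ gᵢe^(−Eᵢ/kT) = 2·e^(−0.3125) + 2·e^(−2.782) = 1.463 + 0.1238 = 1.587.
F = −kT ln Z = −6.721 × ln(1.587) = −6.721 × 0.4618 = -3.1 meV.

-3.1 meV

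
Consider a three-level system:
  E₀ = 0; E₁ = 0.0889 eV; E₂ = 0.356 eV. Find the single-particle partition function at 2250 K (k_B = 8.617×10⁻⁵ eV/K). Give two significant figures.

k_BT = 8.617×10⁻⁵ × 2250 K = 0.1939 eV.
Eᵢ/kT = 0, 0.4585, 1.836.
Z = Σ e^(−Eᵢ/kT) = e^(−0) + e^(−0.4585) + e^(−1.836) = 1.000 + 0.6322 + 0.1595 = 1.792.

Z = 1.8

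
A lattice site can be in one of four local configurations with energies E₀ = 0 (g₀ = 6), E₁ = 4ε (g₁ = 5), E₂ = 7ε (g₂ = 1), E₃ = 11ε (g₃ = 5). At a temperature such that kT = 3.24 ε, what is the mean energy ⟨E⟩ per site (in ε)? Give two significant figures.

Eᵢ/kT = 0, 1.235, 2.160, 3.395.
Z = Σ gᵢe^(−Eᵢ/kT) = 6·e^(−0) + 5·e^(−1.235) + 1·e^(−2.160) + 5·e^(−3.395) = 6.000 + 1.454 + 0.1153 + 0.1677 = 7.737.
⟨E⟩ = Σ Eᵢ gᵢe^(−Eᵢ/kT) / Z = (0·6.000 + 4·1.454 + 7·0.1153 + 11·0.1677) / 7.737 = 1.1 ε.

1.1 ε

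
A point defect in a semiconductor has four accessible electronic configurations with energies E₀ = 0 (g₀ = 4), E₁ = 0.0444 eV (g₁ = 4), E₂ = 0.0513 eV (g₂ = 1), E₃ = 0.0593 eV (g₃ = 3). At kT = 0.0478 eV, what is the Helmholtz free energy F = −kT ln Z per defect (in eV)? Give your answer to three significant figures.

-0.0916 eV

Eᵢ/kT = 0, 0.92887, 1.0732, 1.2406.
Z = Σ gᵢe^(−Eᵢ/kT) = 4·e^(−0) + 4·e^(−0.92887) + 1·e^(−1.0732) + 3·e^(−1.2406) = 4.0000 + 1.5800 + 0.34191 + 0.86763 = 6.7895.
F = −kT ln Z = −0.0478 × ln(6.7895) = −0.0478 × 1.9154 = -0.0916 eV.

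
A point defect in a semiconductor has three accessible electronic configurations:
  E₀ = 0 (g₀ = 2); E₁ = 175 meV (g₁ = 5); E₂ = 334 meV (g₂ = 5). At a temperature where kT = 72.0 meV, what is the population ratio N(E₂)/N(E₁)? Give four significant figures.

0.1099

n₂/n₁ = (g₂/g₁) exp[−(E₂−E₁)/kT] = (5/5) × exp(−(159 meV)/(72.0 meV)) = (5/5) × exp(-2.20833) = 0.1099.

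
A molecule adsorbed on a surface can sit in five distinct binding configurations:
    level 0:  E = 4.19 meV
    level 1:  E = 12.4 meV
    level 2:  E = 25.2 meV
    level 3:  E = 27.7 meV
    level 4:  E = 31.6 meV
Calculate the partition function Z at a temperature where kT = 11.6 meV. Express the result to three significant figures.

Z = 1.31

Eᵢ/kT = 0.36121, 1.0690, 2.1724, 2.3879, 2.7241.
Z = Σ e^(−Eᵢ/kT) = e^(−0.36121) + e^(−1.0690) + e^(−2.1724) + e^(−2.3879) + e^(−2.7241) = 0.69683 + 0.34335 + 0.11390 + 0.091822 + 0.065605 = 1.3115.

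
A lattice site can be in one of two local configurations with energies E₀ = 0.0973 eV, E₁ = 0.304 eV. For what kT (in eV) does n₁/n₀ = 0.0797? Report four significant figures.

0.08172 eV

n₁/n₀ = exp[−(E₁−E₀)/kT] = 0.0797.
⇒ (E₁−E₀)/kT = ln(1/0.0797) = ln(12.5471) = 2.52949.
kT = 0.2067 eV / 2.52949 = 0.08172 eV.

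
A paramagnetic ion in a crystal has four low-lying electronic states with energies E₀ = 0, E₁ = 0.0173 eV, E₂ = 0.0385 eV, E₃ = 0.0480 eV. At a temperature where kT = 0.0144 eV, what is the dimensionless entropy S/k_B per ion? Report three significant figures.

0.813

Eᵢ/kT = 0, 1.2014, 2.6736, 3.3333.
Z = Σ e^(−Eᵢ/kT) = e^(−0) + e^(−1.2014) + e^(−2.6736) + e^(−3.3333) = 1.0000 + 0.30077 + 0.069003 + 0.035675 = 1.4054.
⟨E⟩ = Σ EᵢPᵢ = 0.0068111 eV.
S/k_B = ln Z + ⟨E⟩/kT = ln(1.4054) + 0.0068111/0.0144 = 0.34032 + 0.47299 = 0.813.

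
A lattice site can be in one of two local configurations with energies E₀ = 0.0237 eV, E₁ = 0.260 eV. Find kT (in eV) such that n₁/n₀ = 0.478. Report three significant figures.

0.320 eV

n₁/n₀ = exp[−(E₁−E₀)/kT] = 0.478.
⇒ (E₁−E₀)/kT = ln(1/0.478) = ln(2.0921) = 0.73817.
kT = 0.2363 eV / 0.73817 = 0.320 eV.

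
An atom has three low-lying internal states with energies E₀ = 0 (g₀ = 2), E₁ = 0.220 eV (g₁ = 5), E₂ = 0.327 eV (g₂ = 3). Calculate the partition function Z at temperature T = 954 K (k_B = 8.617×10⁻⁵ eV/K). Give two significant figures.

Z = 2.4

k_BT = 8.617×10⁻⁵ × 954 K = 0.08221 eV.
Eᵢ/kT = 0, 2.676, 3.978.
Z = Σ gᵢe^(−Eᵢ/kT) = 2·e^(−0) + 5·e^(−2.676) + 3·e^(−3.978) = 2.000 + 0.3442 + 0.05617 = 2.400.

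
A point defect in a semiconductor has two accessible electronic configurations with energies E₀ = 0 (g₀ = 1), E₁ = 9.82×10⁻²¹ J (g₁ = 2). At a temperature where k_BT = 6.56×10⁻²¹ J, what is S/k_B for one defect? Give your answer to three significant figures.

0.833

Eᵢ/kT = 0, 1.4970.
Z = Σ gᵢe^(−Eᵢ/kT) = 1·e^(−0) + 2·e^(−1.4970) = 1.0000 + 0.44760 = 1.4476.
⟨E⟩ = Σ EᵢPᵢ = 3.0364 ×10⁻²¹ J.
S/k_B = ln Z + ⟨E⟩/kT = ln(1.4476) + 3.0364/6.56 = 0.36991 + 0.46287 = 0.833.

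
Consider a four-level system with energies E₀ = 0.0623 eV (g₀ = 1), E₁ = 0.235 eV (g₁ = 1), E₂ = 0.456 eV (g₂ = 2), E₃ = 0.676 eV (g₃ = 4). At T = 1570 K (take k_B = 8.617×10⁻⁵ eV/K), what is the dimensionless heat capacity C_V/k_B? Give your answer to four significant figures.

1.211

k_BT = 8.617×10⁻⁵ × 1570 K = 0.135287 eV.
Eᵢ/kT = 0.460502, 1.73705, 3.37061, 4.99678.
Z = Σ gᵢe^(−Eᵢ/kT) = 1·e^(−0.460502) + 1·e^(−1.73705) + 2·e^(−3.37061) + 4·e^(−4.99678) = 0.630967 + 0.176039 + 0.0687373 + 0.0270387 = 0.902782.
⟨E⟩ = 0.144332 eV, ⟨E²⟩ = 0.0430001 eV².
C_V/k_B = (⟨E²⟩ − ⟨E⟩²)/(kT)² = (0.0430001 − 0.0208317)/0.0183026 = 1.211.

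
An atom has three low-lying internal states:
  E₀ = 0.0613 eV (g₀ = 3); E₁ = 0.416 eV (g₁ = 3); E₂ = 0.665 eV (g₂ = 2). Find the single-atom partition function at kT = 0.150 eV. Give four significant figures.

Z = 2.205

Eᵢ/kT = 0.408667, 2.77333, 4.43333.
Z = Σ gᵢe^(−Eᵢ/kT) = 3·e^(−0.408667) + 3·e^(−2.77333) + 2·e^(−4.43333) = 1.99361 + 0.187361 + 0.0237498 = 2.20472.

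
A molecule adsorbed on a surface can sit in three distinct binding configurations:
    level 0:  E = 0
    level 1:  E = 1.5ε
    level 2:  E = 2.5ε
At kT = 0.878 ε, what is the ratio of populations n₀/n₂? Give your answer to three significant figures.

n₀/n₂ = exp[−(E₀−E₂)/kT] = exp(−(-2.5ε)/(0.878ε)) = exp(2.8474) = 17.2.

17.2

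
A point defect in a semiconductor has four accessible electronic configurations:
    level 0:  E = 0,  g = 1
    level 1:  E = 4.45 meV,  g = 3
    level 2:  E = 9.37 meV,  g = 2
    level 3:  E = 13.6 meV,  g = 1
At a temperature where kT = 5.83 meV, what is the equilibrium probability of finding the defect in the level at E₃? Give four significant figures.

Eᵢ/kT = 0, 0.763293, 1.60720, 2.33276.
Z = Σ gᵢe^(−Eᵢ/kT) = 1·e^(−0) + 3·e^(−0.763293) + 2·e^(−1.60720) + 1·e^(−2.33276) = 1.00000 + 1.39839 + 0.400896 + 0.0970276 = 2.89631.
P₃ = g₃ e^(−E₃/kT) / Z = 0.0970276/2.89631 = 0.03350.

0.03350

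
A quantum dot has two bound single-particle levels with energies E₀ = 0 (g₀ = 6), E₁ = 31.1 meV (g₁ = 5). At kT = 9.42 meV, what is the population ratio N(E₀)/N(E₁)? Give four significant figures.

32.58

n₀/n₁ = (g₀/g₁) exp[−(E₀−E₁)/kT] = (6/5) × exp(−(-31.1 meV)/(9.42 meV)) = (6/5) × exp(3.30149) = 32.58.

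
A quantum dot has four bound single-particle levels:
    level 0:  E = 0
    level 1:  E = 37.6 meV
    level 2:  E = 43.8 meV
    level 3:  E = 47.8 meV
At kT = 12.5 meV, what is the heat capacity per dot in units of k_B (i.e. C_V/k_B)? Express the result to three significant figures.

0.937

Eᵢ/kT = 0, 3.0080, 3.5040, 3.8240.
Z = Σ e^(−Eᵢ/kT) = e^(−0) + e^(−3.0080) + e^(−3.5040) + e^(−3.8240) = 1.0000 + 0.049390 + 0.030077 + 0.021840 = 1.1013.
⟨E⟩ = 3.8304 meV, ⟨E²⟩ = 161.11 meV².
C_V/k_B = (⟨E²⟩ − ⟨E⟩²)/(kT)² = (161.11 − 14.672)/156.25 = 0.937.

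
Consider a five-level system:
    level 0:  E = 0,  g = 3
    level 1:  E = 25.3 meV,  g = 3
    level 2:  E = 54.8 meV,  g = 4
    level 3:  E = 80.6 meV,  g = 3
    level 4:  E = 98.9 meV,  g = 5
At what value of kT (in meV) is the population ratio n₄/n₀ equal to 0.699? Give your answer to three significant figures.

114 meV

n₄/n₀ = (g₄/g₀) exp[−(E₄−E₀)/kT] = 0.699.
⇒ (E₄−E₀)/kT = ln((5/3)/0.699) = ln(2.3844) = 0.86895.
kT = 98.9 meV / 0.86895 = 114 meV.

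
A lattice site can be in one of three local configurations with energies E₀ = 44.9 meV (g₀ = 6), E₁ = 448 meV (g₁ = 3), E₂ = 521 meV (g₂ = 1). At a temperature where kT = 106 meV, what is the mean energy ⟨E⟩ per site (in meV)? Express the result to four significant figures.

50.22 meV

Eᵢ/kT = 0.423585, 4.22642, 4.91509.
Z = Σ gᵢe^(−Eᵢ/kT) = 6·e^(−0.423585) + 3·e^(−4.22642) + 1·e^(−4.91509) = 3.92817 + 0.0438137 + 0.00733506 = 3.97932.
⟨E⟩ = Σ Eᵢ gᵢe^(−Eᵢ/kT) / Z = (44.9·3.92817 + 448·0.0438137 + 521·0.00733506) / 3.97932 = 50.22 meV.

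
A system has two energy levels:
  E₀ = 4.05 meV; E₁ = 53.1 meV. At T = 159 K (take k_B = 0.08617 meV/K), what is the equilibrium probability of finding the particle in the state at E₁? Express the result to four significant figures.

0.02712

k_BT = 0.08617 × 159 K = 13.7010 meV.
Eᵢ/kT = 0.295599, 3.87563.
Z = Σ e^(−Eᵢ/kT) = e^(−0.295599) + e^(−3.87563) = 0.744086 + 0.0207413 = 0.764827.
P₁ = e^(−E₁/kT) / Z = 0.0207413/0.764827 = 0.02712.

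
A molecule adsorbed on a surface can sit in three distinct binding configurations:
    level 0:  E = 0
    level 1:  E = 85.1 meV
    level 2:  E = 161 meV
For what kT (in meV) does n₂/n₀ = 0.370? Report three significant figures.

162 meV

n₂/n₀ = exp[−(E₂−E₀)/kT] = 0.370.
⇒ (E₂−E₀)/kT = ln(1/0.370) = ln(2.7027) = 0.99425.
kT = 161 meV / 0.99425 = 162 meV.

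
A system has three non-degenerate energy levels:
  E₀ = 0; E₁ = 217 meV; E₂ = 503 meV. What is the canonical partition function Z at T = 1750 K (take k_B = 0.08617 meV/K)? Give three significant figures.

k_BT = 0.08617 × 1750 K = 150.80 meV.
Eᵢ/kT = 0, 1.4390, 3.3355.
Z = Σ e^(−Eᵢ/kT) = e^(−0) + e^(−1.4390) + e^(−3.3355) = 1.0000 + 0.23716 + 0.035597 = 1.2728.

Z = 1.27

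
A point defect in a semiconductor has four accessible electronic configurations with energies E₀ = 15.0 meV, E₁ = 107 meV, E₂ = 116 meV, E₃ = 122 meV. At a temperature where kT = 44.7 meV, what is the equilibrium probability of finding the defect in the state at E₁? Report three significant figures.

0.0965

Eᵢ/kT = 0.33557, 2.3937, 2.5951, 2.7293.
Z = Σ e^(−Eᵢ/kT) = e^(−0.33557) + e^(−2.3937) + e^(−2.5951) + e^(−2.7293) = 0.71493 + 0.091291 + 0.074638 + 0.065265 = 0.94612.
P₁ = e^(−E₁/kT) / Z = 0.091291/0.94612 = 0.0965.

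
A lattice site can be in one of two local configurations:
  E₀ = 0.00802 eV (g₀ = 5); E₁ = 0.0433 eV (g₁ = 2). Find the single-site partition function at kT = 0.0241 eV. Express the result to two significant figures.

Eᵢ/kT = 0.3328, 1.797.
Z = Σ gᵢe^(−Eᵢ/kT) = 5·e^(−0.3328) + 2·e^(−1.797) = 3.585 + 0.3316 = 3.917.

Z = 3.9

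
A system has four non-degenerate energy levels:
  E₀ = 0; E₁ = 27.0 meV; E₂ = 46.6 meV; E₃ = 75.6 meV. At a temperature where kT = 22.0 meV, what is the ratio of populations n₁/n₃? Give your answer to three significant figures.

n₁/n₃ = exp[−(E₁−E₃)/kT] = exp(−(-48.6 meV)/(22.0 meV)) = exp(2.2091) = 9.11.

9.11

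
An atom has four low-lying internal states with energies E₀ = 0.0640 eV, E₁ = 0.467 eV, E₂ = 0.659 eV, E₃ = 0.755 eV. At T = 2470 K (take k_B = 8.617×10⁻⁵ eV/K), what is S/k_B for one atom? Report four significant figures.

0.6891

k_BT = 8.617×10⁻⁵ × 2470 K = 0.212840 eV.
Eᵢ/kT = 0.300695, 2.19414, 3.09622, 3.54727.
Z = Σ e^(−Eᵢ/kT) = e^(−0.300695) + e^(−2.19414) + e^(−3.09622) + e^(−3.54727) = 0.740304 + 0.111454 + 0.0452198 + 0.0288032 = 0.925781.
⟨E⟩ = Σ EᵢPᵢ = 0.163078 eV.
S/k_B = ln Z + ⟨E⟩/kT = ln(0.925781) + 0.163078/0.212840 = -0.0771176 + 0.766200 = 0.6891.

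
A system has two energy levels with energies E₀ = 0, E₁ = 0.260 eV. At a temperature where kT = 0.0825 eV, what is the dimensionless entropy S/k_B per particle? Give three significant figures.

Eᵢ/kT = 0, 3.1515.
Z = Σ e^(−Eᵢ/kT) = e^(−0) + e^(−3.1515) = 1.0000 + 0.042788 = 1.0428.
⟨E⟩ = Σ EᵢPᵢ = 0.010668 eV.
S/k_B = ln Z + ⟨E⟩/kT = ln(1.0428) + 0.010668/0.0825 = 0.041909 + 0.12931 = 0.171.

0.171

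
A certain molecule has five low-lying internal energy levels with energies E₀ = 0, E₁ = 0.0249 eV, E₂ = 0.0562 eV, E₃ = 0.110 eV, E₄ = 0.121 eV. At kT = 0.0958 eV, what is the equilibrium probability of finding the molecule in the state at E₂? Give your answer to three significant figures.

Eᵢ/kT = 0, 0.25992, 0.58664, 1.1482, 1.2630.
Z = Σ e^(−Eᵢ/kT) = e^(−0) + e^(−0.25992) + e^(−0.58664) + e^(−1.1482) + e^(−1.2630) = 1.0000 + 0.77111 + 0.55619 + 0.31721 + 0.28280 = 2.9273.
P₂ = e^(−E₂/kT) / Z = 0.55619/2.9273 = 0.190.

0.190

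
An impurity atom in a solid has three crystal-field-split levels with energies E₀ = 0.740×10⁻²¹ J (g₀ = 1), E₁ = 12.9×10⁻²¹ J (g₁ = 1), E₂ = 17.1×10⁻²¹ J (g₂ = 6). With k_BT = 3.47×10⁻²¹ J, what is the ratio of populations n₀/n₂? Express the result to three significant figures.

18.6

n₀/n₂ = (g₀/g₂) exp[−(E₀−E₂)/kT] = (1/6) × exp(−(-16.360 ×10⁻²¹ J)/(3.47 ×10⁻²¹ J)) = (1/6) × exp(4.7147) = 18.6.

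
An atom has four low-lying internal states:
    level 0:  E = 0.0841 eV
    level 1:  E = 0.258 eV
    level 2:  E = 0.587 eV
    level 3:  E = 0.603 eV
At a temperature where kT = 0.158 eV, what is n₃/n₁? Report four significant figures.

0.1126

n₃/n₁ = exp[−(E₃−E₁)/kT] = exp(−(0.345 eV)/(0.158 eV)) = exp(-2.18354) = 0.1126.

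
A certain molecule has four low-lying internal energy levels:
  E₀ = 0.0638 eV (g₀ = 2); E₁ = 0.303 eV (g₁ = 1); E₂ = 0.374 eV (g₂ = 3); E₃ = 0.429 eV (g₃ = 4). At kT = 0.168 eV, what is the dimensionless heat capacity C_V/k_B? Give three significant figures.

0.857

Eᵢ/kT = 0.37976, 1.8036, 2.2262, 2.5536.
Z = Σ gᵢe^(−Eᵢ/kT) = 2·e^(−0.37976) + 1·e^(−1.8036) + 3·e^(−2.2262) + 4·e^(−2.5536) = 1.3681 + 0.16470 + 0.32381 + 0.31120 = 2.1678.
⟨E⟩ = 0.18074 eV, ⟨E²⟩ = 0.056858 eV².
C_V/k_B = (⟨E²⟩ − ⟨E⟩²)/(kT)² = (0.056858 − 0.032667)/0.028224 = 0.857.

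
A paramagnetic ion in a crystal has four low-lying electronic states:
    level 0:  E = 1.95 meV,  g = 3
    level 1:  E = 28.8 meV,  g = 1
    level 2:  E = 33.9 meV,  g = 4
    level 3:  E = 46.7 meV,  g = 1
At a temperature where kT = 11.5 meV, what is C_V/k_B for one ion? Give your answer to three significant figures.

0.731

Eᵢ/kT = 0.16957, 2.5043, 2.9478, 4.0609.
Z = Σ gᵢe^(−Eᵢ/kT) = 3·e^(−0.16957) + 1·e^(−2.5043) + 4·e^(−2.9478) + 1·e^(−4.0609) = 2.5321 + 0.081733 + 0.20982 + 0.017234 = 2.8409.
⟨E⟩ = 5.3537 meV, ⟨E²⟩ = 125.36 meV².
C_V/k_B = (⟨E²⟩ − ⟨E⟩²)/(kT)² = (125.36 − 28.662)/132.25 = 0.731.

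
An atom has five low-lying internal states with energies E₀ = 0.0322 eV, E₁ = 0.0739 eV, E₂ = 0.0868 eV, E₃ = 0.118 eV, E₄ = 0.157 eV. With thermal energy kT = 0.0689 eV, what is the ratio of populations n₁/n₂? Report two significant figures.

n₁/n₂ = exp[−(E₁−E₂)/kT] = exp(−(-0.0129 eV)/(0.0689 eV)) = exp(0.1872) = 1.2.

1.2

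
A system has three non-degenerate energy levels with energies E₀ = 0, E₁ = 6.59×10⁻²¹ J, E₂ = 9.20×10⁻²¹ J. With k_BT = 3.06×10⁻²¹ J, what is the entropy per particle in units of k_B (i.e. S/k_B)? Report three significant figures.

Eᵢ/kT = 0, 2.1536, 3.0065.
Z = Σ e^(−Eᵢ/kT) = e^(−0) + e^(−2.1536) + e^(−3.0065) = 1.0000 + 0.11607 + 0.049465 = 1.1655.
⟨E⟩ = Σ EᵢPᵢ = 1.0467 ×10⁻²¹ J.
S/k_B = ln Z + ⟨E⟩/kT = ln(1.1655) + 1.0467/3.06 = 0.15315 + 0.34206 = 0.495.

0.495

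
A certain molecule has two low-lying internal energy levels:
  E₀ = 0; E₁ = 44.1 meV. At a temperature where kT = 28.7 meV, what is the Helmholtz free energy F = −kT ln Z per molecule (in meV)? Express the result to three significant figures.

-5.59 meV

Eᵢ/kT = 0, 1.5366.
Z = Σ e^(−Eᵢ/kT) = e^(−0) + e^(−1.5366) = 1.0000 + 0.21511 = 1.2151.
F = −kT ln Z = −28.7 × ln(1.2151) = −28.7 × 0.19483 = -5.59 meV.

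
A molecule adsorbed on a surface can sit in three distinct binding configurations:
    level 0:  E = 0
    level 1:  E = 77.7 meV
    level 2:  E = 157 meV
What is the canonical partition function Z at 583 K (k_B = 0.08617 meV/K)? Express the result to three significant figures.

Z = 1.26

k_BT = 0.08617 × 583 K = 50.237 meV.
Eᵢ/kT = 0, 1.5467, 3.1252.
Z = Σ e^(−Eᵢ/kT) = e^(−0) + e^(−1.5467) + e^(−3.1252) = 1.0000 + 0.21295 + 0.043928 = 1.2569.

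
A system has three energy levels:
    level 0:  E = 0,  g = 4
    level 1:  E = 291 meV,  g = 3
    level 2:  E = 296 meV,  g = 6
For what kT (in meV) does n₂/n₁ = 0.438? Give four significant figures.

3.292 meV

n₂/n₁ = (g₂/g₁) exp[−(E₂−E₁)/kT] = 0.438.
⇒ (E₂−E₁)/kT = ln((6/3)/0.438) = ln(4.56621) = 1.51868.
kT = 5 meV / 1.51868 = 3.292 meV.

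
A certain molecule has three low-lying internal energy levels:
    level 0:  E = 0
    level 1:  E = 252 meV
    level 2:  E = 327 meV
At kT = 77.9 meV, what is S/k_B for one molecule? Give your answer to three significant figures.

Eᵢ/kT = 0, 3.2349, 4.1977.
Z = Σ e^(−Eᵢ/kT) = e^(−0) + e^(−3.2349) + e^(−4.1977) = 1.0000 + 0.039364 + 0.015030 = 1.0544.
⟨E⟩ = Σ EᵢPᵢ = 14.069 meV.
S/k_B = ln Z + ⟨E⟩/kT = ln(1.0544) + 14.069/77.9 = 0.052972 + 0.18060 = 0.234.

0.234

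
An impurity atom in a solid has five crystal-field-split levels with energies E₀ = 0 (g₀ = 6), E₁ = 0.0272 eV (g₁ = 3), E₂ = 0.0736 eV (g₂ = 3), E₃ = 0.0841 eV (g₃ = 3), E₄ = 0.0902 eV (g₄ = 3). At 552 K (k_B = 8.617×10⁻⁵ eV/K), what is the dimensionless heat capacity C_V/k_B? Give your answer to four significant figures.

k_BT = 8.617×10⁻⁵ × 552 K = 0.0475658 eV.
Eᵢ/kT = 0, 0.571839, 1.54733, 1.76808, 1.89632.
Z = Σ gᵢe^(−Eᵢ/kT) = 6·e^(−0) + 3·e^(−0.571839) + 3·e^(−1.54733) + 3·e^(−1.76808) + 3·e^(−1.89632) = 6.00000 + 1.69346 + 0.638446 + 0.511981 + 0.450360 = 9.29425.
⟨E⟩ = 0.0190152 eV, ⟨E²⟩ = 0.00129076 eV².
C_V/k_B = (⟨E²⟩ − ⟨E⟩²)/(kT)² = (0.00129076 − 0.000361578)/0.00226251 = 0.4107.

0.4107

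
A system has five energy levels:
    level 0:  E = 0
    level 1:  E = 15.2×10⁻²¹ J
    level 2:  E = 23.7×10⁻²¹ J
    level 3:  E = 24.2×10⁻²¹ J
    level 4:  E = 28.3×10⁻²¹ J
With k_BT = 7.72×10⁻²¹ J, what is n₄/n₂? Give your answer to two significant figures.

0.55

n₄/n₂ = exp[−(E₄−E₂)/kT] = exp(−(4.6 ×10⁻²¹ J)/(7.72 ×10⁻²¹ J)) = exp(-0.5959) = 0.55.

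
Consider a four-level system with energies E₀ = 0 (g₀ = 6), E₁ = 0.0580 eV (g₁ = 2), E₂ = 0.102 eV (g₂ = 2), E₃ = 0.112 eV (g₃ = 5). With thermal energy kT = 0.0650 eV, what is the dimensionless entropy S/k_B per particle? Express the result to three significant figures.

Eᵢ/kT = 0, 0.89231, 1.5692, 1.7231.
Z = Σ gᵢe^(−Eᵢ/kT) = 6·e^(−0) + 2·e^(−0.89231) + 2·e^(−1.5692) + 5·e^(−1.7231) = 6.0000 + 0.81942 + 0.41642 + 0.89256 = 8.1284.
⟨E⟩ = Σ EᵢPᵢ = 0.023371 eV.
S/k_B = ln Z + ⟨E⟩/kT = ln(8.1284) + 0.023371/0.0650 = 2.0954 + 0.35955 = 2.45.

2.45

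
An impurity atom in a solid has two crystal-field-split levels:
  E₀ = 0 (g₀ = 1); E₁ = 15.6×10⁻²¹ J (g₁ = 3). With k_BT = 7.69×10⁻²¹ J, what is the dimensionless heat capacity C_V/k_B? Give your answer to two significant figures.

0.83

Eᵢ/kT = 0, 2.029.
Z = Σ gᵢe^(−Eᵢ/kT) = 1·e^(−0) + 3·e^(−2.029) = 1.000 + 0.3944 = 1.394.
⟨E⟩ = 4.414, ⟨E²⟩ = 68.85.
C_V/k_B = (⟨E²⟩ − ⟨E⟩²)/(kT)² = (68.85 − 19.48)/59.14 = 0.83.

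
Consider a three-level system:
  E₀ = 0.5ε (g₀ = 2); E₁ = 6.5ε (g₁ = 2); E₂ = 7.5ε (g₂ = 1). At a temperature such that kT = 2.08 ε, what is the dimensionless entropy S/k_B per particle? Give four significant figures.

0.9681

Eᵢ/kT = 0.240385, 3.12500, 3.60577.
Z = Σ gᵢe^(−Eᵢ/kT) = 2·e^(−0.240385) + 2·e^(−3.12500) + 1·e^(−3.60577) = 1.57265 + 0.0878739 + 0.0271665 = 1.68769.
⟨E⟩ = Σ EᵢPᵢ = 0.925083 ε.
S/k_B = ln Z + ⟨E⟩/kT = ln(1.68769) + 0.925083/2.08 = 0.523361 + 0.444751 = 0.9681.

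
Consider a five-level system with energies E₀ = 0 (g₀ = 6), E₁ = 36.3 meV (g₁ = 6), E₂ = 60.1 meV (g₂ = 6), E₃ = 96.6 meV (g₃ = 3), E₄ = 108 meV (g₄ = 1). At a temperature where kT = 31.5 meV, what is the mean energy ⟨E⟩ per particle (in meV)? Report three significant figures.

15.6 meV

Eᵢ/kT = 0, 1.1524, 1.9079, 3.0667, 3.4286.
Z = Σ gᵢe^(−Eᵢ/kT) = 6·e^(−0) + 6·e^(−1.1524) + 6·e^(−1.9079) + 3·e^(−3.0667) + 1·e^(−3.4286) = 6.0000 + 1.8953 + 0.89035 + 0.13972 + 0.032432 = 8.9578.
⟨E⟩ = Σ Eᵢ gᵢe^(−Eᵢ/kT) / Z = (0·6.0000 + 36.3·1.8953 + 60.1·0.89035 + 96.6·0.13972 + 108·0.032432) / 8.9578 = 15.6 meV.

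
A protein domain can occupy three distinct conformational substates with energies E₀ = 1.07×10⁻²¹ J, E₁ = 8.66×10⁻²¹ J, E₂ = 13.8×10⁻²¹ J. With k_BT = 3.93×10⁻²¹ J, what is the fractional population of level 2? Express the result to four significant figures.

Eᵢ/kT = 0.272265, 2.20356, 3.51145.
Z = Σ e^(−Eᵢ/kT) = e^(−0.272265) + e^(−2.20356) + e^(−3.51145) = 0.761652 + 0.110409 + 0.0298536 = 0.901915.
P₂ = e^(−E₂/kT) / Z = 0.0298536/0.901915 = 0.03310.

0.03310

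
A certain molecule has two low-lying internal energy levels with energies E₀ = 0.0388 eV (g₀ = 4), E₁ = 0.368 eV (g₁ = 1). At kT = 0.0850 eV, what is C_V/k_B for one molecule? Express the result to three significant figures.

0.0772

Eᵢ/kT = 0.45647, 4.3294.
Z = Σ gᵢe^(−Eᵢ/kT) = 4·e^(−0.45647) + 1·e^(−4.3294) = 2.5341 + 0.013175 = 2.5473.
⟨E⟩ = 0.040502 eV, ⟨E²⟩ = 0.0021981 eV².
C_V/k_B = (⟨E²⟩ − ⟨E⟩²)/(kT)² = (0.0021981 − 0.0016404)/0.0072250 = 0.0772.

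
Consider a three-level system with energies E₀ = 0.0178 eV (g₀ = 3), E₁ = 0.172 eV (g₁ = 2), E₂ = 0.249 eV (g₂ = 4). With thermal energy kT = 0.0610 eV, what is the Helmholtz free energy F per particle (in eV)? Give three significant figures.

Eᵢ/kT = 0.29180, 2.8197, 4.0820.
Z = Σ gᵢe^(−Eᵢ/kT) = 3·e^(−0.29180) + 2·e^(−2.8197) + 4·e^(−4.0820) = 2.2408 + 0.11925 + 0.067495 = 2.4275.
F = −kT ln Z = −0.0610 × ln(2.4275) = −0.0610 × 0.88686 = -0.0541 eV.

-0.0541 eV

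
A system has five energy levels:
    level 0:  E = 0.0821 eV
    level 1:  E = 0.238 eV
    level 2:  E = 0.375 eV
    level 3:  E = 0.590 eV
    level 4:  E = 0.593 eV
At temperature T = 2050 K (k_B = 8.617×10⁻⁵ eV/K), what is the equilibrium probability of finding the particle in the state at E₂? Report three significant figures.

0.111

k_BT = 8.617×10⁻⁵ × 2050 K = 0.17665 eV.
Eᵢ/kT = 0.46476, 1.3473, 2.1228, 3.3399, 3.3569.
Z = Σ e^(−Eᵢ/kT) = e^(−0.46476) + e^(−1.3473) + e^(−2.1228) + e^(−3.3399) + e^(−3.3569) = 0.62829 + 0.25994 + 0.11970 + 0.035441 + 0.034843 = 1.0782.
P₂ = e^(−E₂/kT) / Z = 0.11970/1.0782 = 0.111.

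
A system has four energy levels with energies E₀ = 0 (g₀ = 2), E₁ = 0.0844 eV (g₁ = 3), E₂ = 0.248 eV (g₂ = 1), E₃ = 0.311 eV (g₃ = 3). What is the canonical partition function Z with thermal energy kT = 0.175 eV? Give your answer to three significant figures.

Eᵢ/kT = 0, 0.48229, 1.4171, 1.7771.
Z = Σ gᵢe^(−Eᵢ/kT) = 2·e^(−0) + 3·e^(−0.48229) + 1·e^(−1.4171) + 3·e^(−1.7771) = 2.0000 + 1.8521 + 0.24242 + 0.50738 = 4.6019.

Z = 4.60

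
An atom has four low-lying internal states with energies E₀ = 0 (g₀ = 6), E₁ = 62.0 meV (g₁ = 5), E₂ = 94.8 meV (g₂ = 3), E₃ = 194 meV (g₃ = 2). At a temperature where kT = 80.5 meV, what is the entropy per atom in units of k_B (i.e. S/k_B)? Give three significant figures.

2.59

Eᵢ/kT = 0, 0.77019, 1.1776, 2.4099.
Z = Σ gᵢe^(−Eᵢ/kT) = 6·e^(−0) + 5·e^(−0.77019) + 3·e^(−1.1776) + 2·e^(−2.4099) = 6.0000 + 2.3146 + 0.92405 + 0.17965 = 9.4183.
⟨E⟩ = Σ EᵢPᵢ = 28.238 meV.
S/k_B = ln Z + ⟨E⟩/kT = ln(9.4183) + 28.238/80.5 = 2.2427 + 0.35078 = 2.59.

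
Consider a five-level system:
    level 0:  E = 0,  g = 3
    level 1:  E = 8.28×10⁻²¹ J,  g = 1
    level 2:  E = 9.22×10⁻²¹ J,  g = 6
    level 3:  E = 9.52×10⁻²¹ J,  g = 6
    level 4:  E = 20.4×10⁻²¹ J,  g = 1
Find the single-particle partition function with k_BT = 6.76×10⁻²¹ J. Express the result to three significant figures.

Eᵢ/kT = 0, 1.2249, 1.3639, 1.4083, 3.0178.
Z = Σ gᵢe^(−Eᵢ/kT) = 3·e^(−0) + 1·e^(−1.2249) + 6·e^(−1.3639) + 6·e^(−1.4083) + 1·e^(−3.0178) = 3.0000 + 0.29379 + 1.5340 + 1.4674 + 0.048909 = 6.3441.

Z = 6.34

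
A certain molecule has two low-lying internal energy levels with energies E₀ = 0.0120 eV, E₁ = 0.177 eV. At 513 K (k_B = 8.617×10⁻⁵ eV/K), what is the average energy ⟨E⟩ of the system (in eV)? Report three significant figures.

0.0159 eV

k_BT = 8.617×10⁻⁵ × 513 K = 0.044205 eV.
Eᵢ/kT = 0.27146, 4.0041.
Z = Σ e^(−Eᵢ/kT) = e^(−0.27146) + e^(−4.0041) = 0.76227 + 0.018241 = 0.78051.
⟨E⟩ = Σ Eᵢ e^(−Eᵢ/kT) / Z = (0.0120·0.76227 + 0.177·0.018241) / 0.78051 = 0.0159 eV.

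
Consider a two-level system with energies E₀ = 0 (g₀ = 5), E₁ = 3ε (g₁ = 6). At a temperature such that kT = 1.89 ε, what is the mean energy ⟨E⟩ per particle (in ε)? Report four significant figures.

0.5911 ε

Eᵢ/kT = 0, 1.58730.
Z = Σ gᵢe^(−Eᵢ/kT) = 5·e^(−0) + 6·e^(−1.58730) = 5.00000 + 1.22686 = 6.22686.
⟨E⟩ = Σ Eᵢ gᵢe^(−Eᵢ/kT) / Z = (0·5.00000 + 3·1.22686) / 6.22686 = 0.5911 ε.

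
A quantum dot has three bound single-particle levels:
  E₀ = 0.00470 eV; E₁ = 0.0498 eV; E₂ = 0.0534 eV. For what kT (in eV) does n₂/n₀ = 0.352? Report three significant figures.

0.0466 eV

n₂/n₀ = exp[−(E₂−E₀)/kT] = 0.352.
⇒ (E₂−E₀)/kT = ln(1/0.352) = ln(2.8409) = 1.0441.
kT = 0.04870 eV / 1.0441 = 0.0466 eV.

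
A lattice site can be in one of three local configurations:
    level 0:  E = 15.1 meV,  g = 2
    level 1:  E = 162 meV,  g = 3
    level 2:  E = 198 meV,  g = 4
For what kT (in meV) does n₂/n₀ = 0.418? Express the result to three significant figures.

n₂/n₀ = (g₂/g₀) exp[−(E₂−E₀)/kT] = 0.418.
⇒ (E₂−E₀)/kT = ln((4/2)/0.418) = ln(4.7847) = 1.5654.
kT = 182.9 meV / 1.5654 = 117 meV.

117 meV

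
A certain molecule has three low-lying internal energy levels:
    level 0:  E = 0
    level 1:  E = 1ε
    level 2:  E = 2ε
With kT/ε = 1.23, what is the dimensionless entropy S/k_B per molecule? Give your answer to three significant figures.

Eᵢ/kT = 0, 0.81301, 1.6260.
Z = Σ e^(−Eᵢ/kT) = e^(−0) + e^(−0.81301) + e^(−1.6260) = 1.0000 + 0.44352 + 0.19671 = 1.6402.
⟨E⟩ = Σ EᵢPᵢ = 0.51027 ε.
S/k_B = ln Z + ⟨E⟩/kT = ln(1.6402) + 0.51027/1.23 = 0.49482 + 0.41485 = 0.910.

0.910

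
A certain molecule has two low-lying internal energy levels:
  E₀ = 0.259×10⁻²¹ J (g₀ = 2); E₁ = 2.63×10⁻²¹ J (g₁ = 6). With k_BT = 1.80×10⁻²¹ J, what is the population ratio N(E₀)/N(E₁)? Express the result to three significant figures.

1.24

n₀/n₁ = (g₀/g₁) exp[−(E₀−E₁)/kT] = (2/6) × exp(−(-2.371 ×10⁻²¹ J)/(1.80 ×10⁻²¹ J)) = (2/6) × exp(1.3172) = 1.24.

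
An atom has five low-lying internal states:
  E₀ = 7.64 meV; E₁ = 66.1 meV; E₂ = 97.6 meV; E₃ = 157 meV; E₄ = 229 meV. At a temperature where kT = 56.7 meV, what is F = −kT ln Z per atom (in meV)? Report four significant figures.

-20.86 meV

Eᵢ/kT = 0.134744, 1.16578, 1.72134, 2.76896, 4.03880.
Z = Σ e^(−Eᵢ/kT) = e^(−0.134744) + e^(−1.16578) + e^(−1.72134) + e^(−2.76896) + e^(−4.03880) = 0.873940 + 0.311679 + 0.178826 + 0.0627272 + 0.0176186 = 1.44479.
F = −kT ln Z = −56.7 × ln(1.44479) = −56.7 × 0.367964 = -20.86 meV.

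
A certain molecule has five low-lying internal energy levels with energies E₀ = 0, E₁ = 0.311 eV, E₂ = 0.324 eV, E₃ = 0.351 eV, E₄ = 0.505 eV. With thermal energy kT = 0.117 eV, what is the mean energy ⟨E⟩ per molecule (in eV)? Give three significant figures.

0.0555 eV

Eᵢ/kT = 0, 2.6581, 2.7692, 3.0000, 4.3162.
Z = Σ e^(−Eᵢ/kT) = e^(−0) + e^(−2.6581) + e^(−2.7692) + e^(−3.0000) + e^(−4.3162) = 1.0000 + 0.070081 + 0.062712 + 0.049787 + 0.013351 = 1.1959.
⟨E⟩ = Σ Eᵢ e^(−Eᵢ/kT) / Z = (0·1.0000 + 0.311·0.070081 + 0.324·0.062712 + 0.351·0.049787 + 0.505·0.013351) / 1.1959 = 0.0555 eV.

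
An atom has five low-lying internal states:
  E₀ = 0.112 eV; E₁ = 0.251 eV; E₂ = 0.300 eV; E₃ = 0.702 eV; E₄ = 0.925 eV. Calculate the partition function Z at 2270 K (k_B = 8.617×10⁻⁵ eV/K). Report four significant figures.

k_BT = 8.617×10⁻⁵ × 2270 K = 0.195606 eV.
Eᵢ/kT = 0.572580, 1.28319, 1.53370, 3.58885, 4.72889.
Z = Σ e^(−Eᵢ/kT) = e^(−0.572580) + e^(−1.28319) + e^(−1.53370) + e^(−3.58885) + e^(−4.72889) = 0.564068 + 0.277152 + 0.215736 + 0.0276301 + 0.00883627 = 1.09342.

Z = 1.093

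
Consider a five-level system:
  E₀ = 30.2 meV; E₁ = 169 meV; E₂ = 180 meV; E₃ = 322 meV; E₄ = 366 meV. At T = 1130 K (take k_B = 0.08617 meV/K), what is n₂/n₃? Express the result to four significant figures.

4.299

k_BT = 0.08617 × 1130 K = 97.3721 meV.
n₂/n₃ = exp[−(E₂−E₃)/kT] = exp(−(-142 meV)/(97.3721 meV)) = exp(1.45832) = 4.299.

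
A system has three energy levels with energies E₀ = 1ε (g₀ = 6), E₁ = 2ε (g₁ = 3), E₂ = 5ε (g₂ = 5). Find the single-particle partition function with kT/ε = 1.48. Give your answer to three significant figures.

Z = 4.00

Eᵢ/kT = 0.67568, 1.3514, 3.3784.
Z = Σ gᵢe^(−Eᵢ/kT) = 6·e^(−0.67568) + 3·e^(−1.3514) + 5·e^(−3.3784) = 3.0529 + 0.77663 + 0.17051 = 4.0000.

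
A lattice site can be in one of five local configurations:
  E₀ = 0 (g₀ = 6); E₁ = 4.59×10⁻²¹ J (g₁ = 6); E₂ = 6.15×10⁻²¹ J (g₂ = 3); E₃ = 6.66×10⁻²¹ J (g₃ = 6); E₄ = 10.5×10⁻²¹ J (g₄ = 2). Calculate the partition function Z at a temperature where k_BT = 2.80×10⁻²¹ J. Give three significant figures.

Eᵢ/kT = 0, 1.6393, 2.1964, 2.3786, 3.7500.
Z = Σ gᵢe^(−Eᵢ/kT) = 6·e^(−0) + 6·e^(−1.6393) + 3·e^(−2.1964) + 6·e^(−2.3786) + 2·e^(−3.7500) = 6.0000 + 1.1647 + 0.33361 + 0.55608 + 0.047035 = 8.1014.

Z = 8.10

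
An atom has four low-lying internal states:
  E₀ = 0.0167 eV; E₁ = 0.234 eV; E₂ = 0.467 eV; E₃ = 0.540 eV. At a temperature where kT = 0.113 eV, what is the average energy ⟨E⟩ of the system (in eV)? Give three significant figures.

0.0552 eV

Eᵢ/kT = 0.14779, 2.0708, 4.1327, 4.7788.
Z = Σ e^(−Eᵢ/kT) = e^(−0.14779) + e^(−2.0708) + e^(−4.1327) + e^(−4.7788) = 0.86261 + 0.12608 + 0.016040 + 0.0084061 = 1.0131.
⟨E⟩ = Σ Eᵢ e^(−Eᵢ/kT) / Z = (0.0167·0.86261 + 0.234·0.12608 + 0.467·0.016040 + 0.540·0.0084061) / 1.0131 = 0.0552 eV.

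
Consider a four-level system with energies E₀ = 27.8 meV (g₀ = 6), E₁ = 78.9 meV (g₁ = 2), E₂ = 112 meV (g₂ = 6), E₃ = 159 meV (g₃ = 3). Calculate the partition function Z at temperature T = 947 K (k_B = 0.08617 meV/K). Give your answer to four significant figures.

Z = 6.977

k_BT = 0.08617 × 947 K = 81.6030 meV.
Eᵢ/kT = 0.340674, 0.966876, 1.37250, 1.94846.
Z = Σ gᵢe^(−Eᵢ/kT) = 6·e^(−0.340674) + 2·e^(−0.966876) + 6·e^(−1.37250) + 3·e^(−1.94846) = 4.26774 + 0.760538 + 1.52083 + 0.427480 = 6.97659.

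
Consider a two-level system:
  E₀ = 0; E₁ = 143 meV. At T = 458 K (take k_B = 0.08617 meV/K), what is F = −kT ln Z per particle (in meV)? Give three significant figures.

k_BT = 0.08617 × 458 K = 39.466 meV.
Eᵢ/kT = 0, 3.6234.
Z = Σ e^(−Eᵢ/kT) = e^(−0) + e^(−3.6234) = 1.0000 + 0.026692 = 1.0267.
F = −kT ln Z = −39.466 × ln(1.0267) = −39.466 × 0.026350 = -1.04 meV.

-1.04 meV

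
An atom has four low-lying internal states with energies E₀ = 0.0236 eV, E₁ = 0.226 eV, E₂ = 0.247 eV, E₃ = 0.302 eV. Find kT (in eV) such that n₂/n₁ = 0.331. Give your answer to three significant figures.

0.0190 eV

n₂/n₁ = exp[−(E₂−E₁)/kT] = 0.331.
⇒ (E₂−E₁)/kT = ln(1/0.331) = ln(3.0211) = 1.1056.
kT = 0.021 eV / 1.1056 = 0.0190 eV.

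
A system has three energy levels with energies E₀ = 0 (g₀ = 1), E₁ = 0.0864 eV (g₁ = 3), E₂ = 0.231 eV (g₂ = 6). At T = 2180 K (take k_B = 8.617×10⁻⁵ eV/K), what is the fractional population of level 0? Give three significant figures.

k_BT = 8.617×10⁻⁵ × 2180 K = 0.18785 eV.
Eᵢ/kT = 0, 0.45994, 1.2297.
Z = Σ gᵢe^(−Eᵢ/kT) = 1·e^(−0) + 3·e^(−0.45994) + 6·e^(−1.2297) = 1.0000 + 1.8940 + 1.7543 = 4.6483.
P₀ = g₀ e^(−E₀/kT) / Z = 1.0000/4.6483 = 0.215.

0.215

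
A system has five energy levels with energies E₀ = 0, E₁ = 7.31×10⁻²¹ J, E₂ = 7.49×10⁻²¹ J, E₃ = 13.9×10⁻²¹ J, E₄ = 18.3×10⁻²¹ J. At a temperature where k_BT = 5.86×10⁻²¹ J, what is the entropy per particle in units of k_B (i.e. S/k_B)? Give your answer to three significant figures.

Eᵢ/kT = 0, 1.2474, 1.2782, 2.3720, 3.1229.
Z = Σ e^(−Eᵢ/kT) = e^(−0) + e^(−1.2474) + e^(−1.2782) + e^(−2.3720) + e^(−3.1229) = 1.0000 + 0.28725 + 0.27854 + 0.093294 + 0.044029 = 1.7031.
⟨E⟩ = Σ EᵢPᵢ = 3.6924 ×10⁻²¹ J.
S/k_B = ln Z + ⟨E⟩/kT = ln(1.7031) + 3.6924/5.86 = 0.53245 + 0.63010 = 1.16.

1.16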